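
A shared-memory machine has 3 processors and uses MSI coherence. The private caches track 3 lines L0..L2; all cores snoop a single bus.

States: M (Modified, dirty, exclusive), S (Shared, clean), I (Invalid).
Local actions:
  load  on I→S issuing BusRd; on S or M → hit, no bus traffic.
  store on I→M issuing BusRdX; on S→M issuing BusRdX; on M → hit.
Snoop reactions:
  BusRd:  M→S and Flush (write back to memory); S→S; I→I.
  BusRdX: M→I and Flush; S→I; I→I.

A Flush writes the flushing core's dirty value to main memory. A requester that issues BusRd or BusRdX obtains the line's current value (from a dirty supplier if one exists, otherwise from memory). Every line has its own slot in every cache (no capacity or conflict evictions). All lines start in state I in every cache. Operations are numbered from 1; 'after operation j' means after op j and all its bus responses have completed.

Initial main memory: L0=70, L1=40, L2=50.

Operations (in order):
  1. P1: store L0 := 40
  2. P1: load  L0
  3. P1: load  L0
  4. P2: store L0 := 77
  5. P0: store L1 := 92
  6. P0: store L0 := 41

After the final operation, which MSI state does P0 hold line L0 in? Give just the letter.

  op1 P1: store L0 := 40 → I/M/I on L0; bus BusRdX; mem=70
  op2 P1: load  L0 → I/M/I on L0; bus (none); mem=70
  op3 P1: load  L0 → I/M/I on L0; bus (none); mem=70
  op4 P2: store L0 := 77 → I/I/M on L0; bus BusRdX Flush; mem=40
  op5 P0: store L1 := 92 → M/I/I on L1; bus BusRdX; mem=40
  op6 P0: store L0 := 41 → M/I/I on L0; bus BusRdX Flush; mem=77

state = M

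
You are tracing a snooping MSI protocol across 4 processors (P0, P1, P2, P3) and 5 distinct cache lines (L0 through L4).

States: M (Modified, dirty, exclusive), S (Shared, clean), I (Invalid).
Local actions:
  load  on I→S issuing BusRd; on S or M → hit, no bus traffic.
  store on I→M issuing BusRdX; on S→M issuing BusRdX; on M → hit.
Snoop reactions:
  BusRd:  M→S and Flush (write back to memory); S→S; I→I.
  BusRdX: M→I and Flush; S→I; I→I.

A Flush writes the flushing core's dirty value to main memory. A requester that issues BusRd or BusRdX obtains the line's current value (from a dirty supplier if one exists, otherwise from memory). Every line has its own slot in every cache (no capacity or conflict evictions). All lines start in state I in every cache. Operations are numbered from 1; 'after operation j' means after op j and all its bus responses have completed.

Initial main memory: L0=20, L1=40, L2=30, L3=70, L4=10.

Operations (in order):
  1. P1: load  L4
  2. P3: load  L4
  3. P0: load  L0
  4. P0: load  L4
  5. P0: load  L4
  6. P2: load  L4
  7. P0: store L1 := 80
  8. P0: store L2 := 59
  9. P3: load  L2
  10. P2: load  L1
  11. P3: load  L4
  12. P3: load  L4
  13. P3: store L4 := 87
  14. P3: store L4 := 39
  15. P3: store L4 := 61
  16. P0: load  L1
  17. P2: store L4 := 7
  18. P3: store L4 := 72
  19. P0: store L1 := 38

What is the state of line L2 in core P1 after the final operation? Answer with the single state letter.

[1] P1: load  L4 | P0:I, P1:S(10), P2:I, P3:I | bus: BusRd
[2] P3: load  L4 | P0:I, P1:S(10), P2:I, P3:S(10) | bus: BusRd
[3] P0: load  L0 | P0:S(20), P1:I, P2:I, P3:I | bus: BusRd
[4] P0: load  L4 | P0:S(10), P1:S(10), P2:I, P3:S(10) | bus: BusRd
[5] P0: load  L4 | P0:S(10), P1:S(10), P2:I, P3:S(10) | bus: none
[6] P2: load  L4 | P0:S(10), P1:S(10), P2:S(10), P3:S(10) | bus: BusRd
[7] P0: store L1 := 80 | P0:M(80), P1:I, P2:I, P3:I | bus: BusRdX
[8] P0: store L2 := 59 | P0:M(59), P1:I, P2:I, P3:I | bus: BusRdX
[9] P3: load  L2 | P0:S(59), P1:I, P2:I, P3:S(59) | bus: BusRd,Flush
[10] P2: load  L1 | P0:S(80), P1:I, P2:S(80), P3:I | bus: BusRd,Flush
[11] P3: load  L4 | P0:S(10), P1:S(10), P2:S(10), P3:S(10) | bus: none
[12] P3: load  L4 | P0:S(10), P1:S(10), P2:S(10), P3:S(10) | bus: none
[13] P3: store L4 := 87 | P0:I, P1:I, P2:I, P3:M(87) | bus: BusRdX
[14] P3: store L4 := 39 | P0:I, P1:I, P2:I, P3:M(39) | bus: none
[15] P3: store L4 := 61 | P0:I, P1:I, P2:I, P3:M(61) | bus: none
[16] P0: load  L1 | P0:S(80), P1:I, P2:S(80), P3:I | bus: none
[17] P2: store L4 := 7 | P0:I, P1:I, P2:M(7), P3:I | bus: BusRdX,Flush
[18] P3: store L4 := 72 | P0:I, P1:I, P2:I, P3:M(72) | bus: BusRdX,Flush
[19] P0: store L1 := 38 | P0:M(38), P1:I, P2:I, P3:I | bus: BusRdX

state = I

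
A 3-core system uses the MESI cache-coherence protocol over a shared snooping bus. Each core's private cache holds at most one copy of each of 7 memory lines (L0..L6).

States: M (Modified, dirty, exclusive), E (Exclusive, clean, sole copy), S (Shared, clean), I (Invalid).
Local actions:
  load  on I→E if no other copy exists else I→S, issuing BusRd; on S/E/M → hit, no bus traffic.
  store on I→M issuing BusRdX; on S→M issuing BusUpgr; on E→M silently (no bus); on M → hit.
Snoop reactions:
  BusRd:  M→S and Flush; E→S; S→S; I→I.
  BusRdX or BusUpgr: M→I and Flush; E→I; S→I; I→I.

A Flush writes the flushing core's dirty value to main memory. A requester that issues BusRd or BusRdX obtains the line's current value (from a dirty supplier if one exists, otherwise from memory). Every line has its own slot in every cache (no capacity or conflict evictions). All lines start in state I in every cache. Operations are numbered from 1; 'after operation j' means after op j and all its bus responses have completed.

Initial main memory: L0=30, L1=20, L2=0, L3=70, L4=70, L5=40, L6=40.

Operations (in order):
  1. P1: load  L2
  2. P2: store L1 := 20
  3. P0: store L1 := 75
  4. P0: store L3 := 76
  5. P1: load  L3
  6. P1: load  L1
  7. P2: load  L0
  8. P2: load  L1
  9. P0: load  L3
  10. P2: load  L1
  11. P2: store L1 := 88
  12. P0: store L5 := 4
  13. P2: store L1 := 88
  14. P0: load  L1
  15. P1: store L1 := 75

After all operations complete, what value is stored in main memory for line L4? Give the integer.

memory[L4] = 70

1. P1: load  L2  bus=[BusRd]  L2: P0=I P1=E P2=I  mem[L2]=0
2. P2: store L1 := 20  bus=[BusRdX]  L1: P0=I P1=I P2=M  mem[L1]=20
3. P0: store L1 := 75  bus=[BusRdX,Flush]  L1: P0=M P1=I P2=I  mem[L1]=20
4. P0: store L3 := 76  bus=[BusRdX]  L3: P0=M P1=I P2=I  mem[L3]=70
5. P1: load  L3  bus=[BusRd,Flush]  L3: P0=S P1=S P2=I  mem[L3]=76
6. P1: load  L1  bus=[BusRd,Flush]  L1: P0=S P1=S P2=I  mem[L1]=75
7. P2: load  L0  bus=[BusRd]  L0: P0=I P1=I P2=E  mem[L0]=30
8. P2: load  L1  bus=[BusRd]  L1: P0=S P1=S P2=S  mem[L1]=75
9. P0: load  L3  bus=[-]  L3: P0=S P1=S P2=I  mem[L3]=76
10. P2: load  L1  bus=[-]  L1: P0=S P1=S P2=S  mem[L1]=75
11. P2: store L1 := 88  bus=[BusUpgr]  L1: P0=I P1=I P2=M  mem[L1]=75
12. P0: store L5 := 4  bus=[BusRdX]  L5: P0=M P1=I P2=I  mem[L5]=40
13. P2: store L1 := 88  bus=[-]  L1: P0=I P1=I P2=M  mem[L1]=75
14. P0: load  L1  bus=[BusRd,Flush]  L1: P0=S P1=I P2=S  mem[L1]=88
15. P1: store L1 := 75  bus=[BusRdX]  L1: P0=I P1=M P2=I  mem[L1]=88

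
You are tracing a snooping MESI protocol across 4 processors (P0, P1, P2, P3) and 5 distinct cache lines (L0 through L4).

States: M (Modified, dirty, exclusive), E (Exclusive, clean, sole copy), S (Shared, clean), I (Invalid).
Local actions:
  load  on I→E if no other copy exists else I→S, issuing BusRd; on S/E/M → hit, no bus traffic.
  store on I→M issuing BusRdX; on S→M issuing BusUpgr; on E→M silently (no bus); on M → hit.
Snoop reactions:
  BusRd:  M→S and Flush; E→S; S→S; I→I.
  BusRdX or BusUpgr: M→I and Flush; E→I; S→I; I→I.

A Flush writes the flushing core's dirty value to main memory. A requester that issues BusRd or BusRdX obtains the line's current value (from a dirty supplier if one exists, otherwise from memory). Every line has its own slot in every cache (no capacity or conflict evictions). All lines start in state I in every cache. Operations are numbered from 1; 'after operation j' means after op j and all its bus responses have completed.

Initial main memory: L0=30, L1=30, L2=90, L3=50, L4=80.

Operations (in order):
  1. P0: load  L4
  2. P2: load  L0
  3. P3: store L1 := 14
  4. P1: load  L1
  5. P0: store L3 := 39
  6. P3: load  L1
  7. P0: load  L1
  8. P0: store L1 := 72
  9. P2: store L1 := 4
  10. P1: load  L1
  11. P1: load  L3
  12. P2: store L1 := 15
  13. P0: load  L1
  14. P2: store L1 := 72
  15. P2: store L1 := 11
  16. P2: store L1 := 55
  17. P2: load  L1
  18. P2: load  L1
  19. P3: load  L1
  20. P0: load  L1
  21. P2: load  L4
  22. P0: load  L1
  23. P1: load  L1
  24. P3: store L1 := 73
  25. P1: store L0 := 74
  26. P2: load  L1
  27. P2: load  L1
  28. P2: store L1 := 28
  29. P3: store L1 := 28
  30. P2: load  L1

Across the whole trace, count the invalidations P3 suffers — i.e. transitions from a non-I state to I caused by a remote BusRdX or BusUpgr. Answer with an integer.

  op1 P0: load  L4 → E/I/I/I on L4; bus BusRd; mem=80
  op2 P2: load  L0 → I/I/E/I on L0; bus BusRd; mem=30
  op3 P3: store L1 := 14 → I/I/I/M on L1; bus BusRdX; mem=30
  op4 P1: load  L1 → I/S/I/S on L1; bus BusRd Flush; mem=14
  op5 P0: store L3 := 39 → M/I/I/I on L3; bus BusRdX; mem=50
  op6 P3: load  L1 → I/S/I/S on L1; bus (none); mem=14
  op7 P0: load  L1 → S/S/I/S on L1; bus BusRd; mem=14
  op8 P0: store L1 := 72 → M/I/I/I on L1; bus BusUpgr; mem=14
  op9 P2: store L1 := 4 → I/I/M/I on L1; bus BusRdX Flush; mem=72
  op10 P1: load  L1 → I/S/S/I on L1; bus BusRd Flush; mem=4
  op11 P1: load  L3 → S/S/I/I on L3; bus BusRd Flush; mem=39
  op12 P2: store L1 := 15 → I/I/M/I on L1; bus BusUpgr; mem=4
  op13 P0: load  L1 → S/I/S/I on L1; bus BusRd Flush; mem=15
  op14 P2: store L1 := 72 → I/I/M/I on L1; bus BusUpgr; mem=15
  op15 P2: store L1 := 11 → I/I/M/I on L1; bus (none); mem=15
  op16 P2: store L1 := 55 → I/I/M/I on L1; bus (none); mem=15
  op17 P2: load  L1 → I/I/M/I on L1; bus (none); mem=15
  op18 P2: load  L1 → I/I/M/I on L1; bus (none); mem=15
  op19 P3: load  L1 → I/I/S/S on L1; bus BusRd Flush; mem=55
  op20 P0: load  L1 → S/I/S/S on L1; bus BusRd; mem=55
  op21 P2: load  L4 → S/I/S/I on L4; bus BusRd; mem=80
  op22 P0: load  L1 → S/I/S/S on L1; bus (none); mem=55
  op23 P1: load  L1 → S/S/S/S on L1; bus BusRd; mem=55
  op24 P3: store L1 := 73 → I/I/I/M on L1; bus BusUpgr; mem=55
  op25 P1: store L0 := 74 → I/M/I/I on L0; bus BusRdX; mem=30
  op26 P2: load  L1 → I/I/S/S on L1; bus BusRd Flush; mem=73
  op27 P2: load  L1 → I/I/S/S on L1; bus (none); mem=73
  op28 P2: store L1 := 28 → I/I/M/I on L1; bus BusUpgr; mem=73
  op29 P3: store L1 := 28 → I/I/I/M on L1; bus BusRdX Flush; mem=28
  op30 P2: load  L1 → I/I/S/S on L1; bus BusRd Flush; mem=28

invalidations = 2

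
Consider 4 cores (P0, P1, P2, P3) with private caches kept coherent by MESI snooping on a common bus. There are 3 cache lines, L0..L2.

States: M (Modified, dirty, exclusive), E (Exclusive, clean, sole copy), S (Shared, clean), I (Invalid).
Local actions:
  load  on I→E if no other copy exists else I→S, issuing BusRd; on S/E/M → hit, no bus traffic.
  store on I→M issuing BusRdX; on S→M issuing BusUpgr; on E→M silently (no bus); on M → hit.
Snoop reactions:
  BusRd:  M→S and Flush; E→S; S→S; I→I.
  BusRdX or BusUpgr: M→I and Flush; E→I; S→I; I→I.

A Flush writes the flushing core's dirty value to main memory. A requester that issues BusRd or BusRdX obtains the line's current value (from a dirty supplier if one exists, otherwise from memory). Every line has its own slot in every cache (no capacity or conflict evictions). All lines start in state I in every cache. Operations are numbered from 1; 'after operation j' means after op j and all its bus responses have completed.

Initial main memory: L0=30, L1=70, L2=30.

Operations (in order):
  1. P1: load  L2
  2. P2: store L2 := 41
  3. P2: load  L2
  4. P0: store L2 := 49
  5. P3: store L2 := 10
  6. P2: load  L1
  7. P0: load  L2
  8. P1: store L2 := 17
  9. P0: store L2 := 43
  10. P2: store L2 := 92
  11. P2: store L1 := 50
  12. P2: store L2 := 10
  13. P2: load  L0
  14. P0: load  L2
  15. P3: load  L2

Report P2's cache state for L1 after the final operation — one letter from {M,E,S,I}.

[1] P1: load  L2 | P0:I, P1:E(30), P2:I, P3:I | bus: BusRd
[2] P2: store L2 := 41 | P0:I, P1:I, P2:M(41), P3:I | bus: BusRdX
[3] P2: load  L2 | P0:I, P1:I, P2:M(41), P3:I | bus: none
[4] P0: store L2 := 49 | P0:M(49), P1:I, P2:I, P3:I | bus: BusRdX,Flush
[5] P3: store L2 := 10 | P0:I, P1:I, P2:I, P3:M(10) | bus: BusRdX,Flush
[6] P2: load  L1 | P0:I, P1:I, P2:E(70), P3:I | bus: BusRd
[7] P0: load  L2 | P0:S(10), P1:I, P2:I, P3:S(10) | bus: BusRd,Flush
[8] P1: store L2 := 17 | P0:I, P1:M(17), P2:I, P3:I | bus: BusRdX
[9] P0: store L2 := 43 | P0:M(43), P1:I, P2:I, P3:I | bus: BusRdX,Flush
[10] P2: store L2 := 92 | P0:I, P1:I, P2:M(92), P3:I | bus: BusRdX,Flush
[11] P2: store L1 := 50 | P0:I, P1:I, P2:M(50), P3:I | bus: none
[12] P2: store L2 := 10 | P0:I, P1:I, P2:M(10), P3:I | bus: none
[13] P2: load  L0 | P0:I, P1:I, P2:E(30), P3:I | bus: BusRd
[14] P0: load  L2 | P0:S(10), P1:I, P2:S(10), P3:I | bus: BusRd,Flush
[15] P3: load  L2 | P0:S(10), P1:I, P2:S(10), P3:S(10) | bus: BusRd

state = M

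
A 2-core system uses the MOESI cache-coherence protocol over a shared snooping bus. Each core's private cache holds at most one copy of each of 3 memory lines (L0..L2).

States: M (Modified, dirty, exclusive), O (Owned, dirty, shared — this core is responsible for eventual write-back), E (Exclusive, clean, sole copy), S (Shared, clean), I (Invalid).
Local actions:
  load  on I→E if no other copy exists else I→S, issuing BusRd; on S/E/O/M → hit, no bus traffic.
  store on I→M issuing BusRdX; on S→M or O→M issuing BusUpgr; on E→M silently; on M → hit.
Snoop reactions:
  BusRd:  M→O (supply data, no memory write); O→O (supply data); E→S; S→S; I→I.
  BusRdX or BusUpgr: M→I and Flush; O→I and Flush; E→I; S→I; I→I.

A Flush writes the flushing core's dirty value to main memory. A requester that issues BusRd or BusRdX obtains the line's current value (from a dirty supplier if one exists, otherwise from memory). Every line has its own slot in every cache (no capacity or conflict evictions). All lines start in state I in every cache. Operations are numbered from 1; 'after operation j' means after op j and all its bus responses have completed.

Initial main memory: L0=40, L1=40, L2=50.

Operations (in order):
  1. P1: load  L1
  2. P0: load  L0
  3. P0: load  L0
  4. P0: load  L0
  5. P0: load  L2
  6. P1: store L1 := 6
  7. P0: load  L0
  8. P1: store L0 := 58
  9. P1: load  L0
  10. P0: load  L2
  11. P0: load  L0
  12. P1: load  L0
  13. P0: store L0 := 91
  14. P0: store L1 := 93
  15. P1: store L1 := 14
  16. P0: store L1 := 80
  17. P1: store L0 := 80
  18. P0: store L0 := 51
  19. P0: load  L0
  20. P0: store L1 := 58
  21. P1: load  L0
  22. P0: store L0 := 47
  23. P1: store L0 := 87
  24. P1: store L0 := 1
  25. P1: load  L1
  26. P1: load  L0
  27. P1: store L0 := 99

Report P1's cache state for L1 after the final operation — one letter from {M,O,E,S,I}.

step 1: P1: load  L1  ⟶  IE  (L1)  txn=BusRd  M[L1]=40
step 2: P0: load  L0  ⟶  EI  (L0)  txn=BusRd  M[L0]=40
step 3: P0: load  L0  ⟶  EI  (L0)  txn=∅  M[L0]=40
step 4: P0: load  L0  ⟶  EI  (L0)  txn=∅  M[L0]=40
step 5: P0: load  L2  ⟶  EI  (L2)  txn=BusRd  M[L2]=50
step 6: P1: store L1 := 6  ⟶  IM  (L1)  txn=∅  M[L1]=40
step 7: P0: load  L0  ⟶  EI  (L0)  txn=∅  M[L0]=40
step 8: P1: store L0 := 58  ⟶  IM  (L0)  txn=BusRdX  M[L0]=40
step 9: P1: load  L0  ⟶  IM  (L0)  txn=∅  M[L0]=40
step 10: P0: load  L2  ⟶  EI  (L2)  txn=∅  M[L2]=50
step 11: P0: load  L0  ⟶  SO  (L0)  txn=BusRd  M[L0]=40
step 12: P1: load  L0  ⟶  SO  (L0)  txn=∅  M[L0]=40
step 13: P0: store L0 := 91  ⟶  MI  (L0)  txn=BusUpgr+Flush  M[L0]=58
step 14: P0: store L1 := 93  ⟶  MI  (L1)  txn=BusRdX+Flush  M[L1]=6
step 15: P1: store L1 := 14  ⟶  IM  (L1)  txn=BusRdX+Flush  M[L1]=93
step 16: P0: store L1 := 80  ⟶  MI  (L1)  txn=BusRdX+Flush  M[L1]=14
step 17: P1: store L0 := 80  ⟶  IM  (L0)  txn=BusRdX+Flush  M[L0]=91
step 18: P0: store L0 := 51  ⟶  MI  (L0)  txn=BusRdX+Flush  M[L0]=80
step 19: P0: load  L0  ⟶  MI  (L0)  txn=∅  M[L0]=80
step 20: P0: store L1 := 58  ⟶  MI  (L1)  txn=∅  M[L1]=14
step 21: P1: load  L0  ⟶  OS  (L0)  txn=BusRd  M[L0]=80
step 22: P0: store L0 := 47  ⟶  MI  (L0)  txn=BusUpgr  M[L0]=80
step 23: P1: store L0 := 87  ⟶  IM  (L0)  txn=BusRdX+Flush  M[L0]=47
step 24: P1: store L0 := 1  ⟶  IM  (L0)  txn=∅  M[L0]=47
step 25: P1: load  L1  ⟶  OS  (L1)  txn=BusRd  M[L1]=14
step 26: P1: load  L0  ⟶  IM  (L0)  txn=∅  M[L0]=47
step 27: P1: store L0 := 99  ⟶  IM  (L0)  txn=∅  M[L0]=47

state = S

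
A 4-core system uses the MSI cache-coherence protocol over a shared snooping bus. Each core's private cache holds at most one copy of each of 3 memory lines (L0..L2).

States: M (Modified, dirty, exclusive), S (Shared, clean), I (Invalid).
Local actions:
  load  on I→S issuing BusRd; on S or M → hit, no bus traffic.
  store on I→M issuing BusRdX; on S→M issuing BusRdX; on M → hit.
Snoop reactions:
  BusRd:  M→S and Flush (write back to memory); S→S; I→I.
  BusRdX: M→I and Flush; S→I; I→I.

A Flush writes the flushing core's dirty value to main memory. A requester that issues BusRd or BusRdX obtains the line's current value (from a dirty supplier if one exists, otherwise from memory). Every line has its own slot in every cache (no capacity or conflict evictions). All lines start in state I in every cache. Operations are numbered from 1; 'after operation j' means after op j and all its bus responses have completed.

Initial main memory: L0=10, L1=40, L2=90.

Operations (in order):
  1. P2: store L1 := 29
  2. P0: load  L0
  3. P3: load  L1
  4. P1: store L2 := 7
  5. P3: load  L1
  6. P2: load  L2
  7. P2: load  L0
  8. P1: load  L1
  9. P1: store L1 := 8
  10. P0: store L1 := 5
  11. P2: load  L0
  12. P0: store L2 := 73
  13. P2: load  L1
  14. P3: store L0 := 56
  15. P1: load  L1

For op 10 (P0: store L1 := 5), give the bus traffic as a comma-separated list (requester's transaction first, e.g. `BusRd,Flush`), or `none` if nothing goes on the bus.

bus = BusRdX,Flush

[1] P2: store L1 := 29 | P0:I, P1:I, P2:M(29), P3:I | bus: BusRdX
[2] P0: load  L0 | P0:S(10), P1:I, P2:I, P3:I | bus: BusRd
[3] P3: load  L1 | P0:I, P1:I, P2:S(29), P3:S(29) | bus: BusRd,Flush
[4] P1: store L2 := 7 | P0:I, P1:M(7), P2:I, P3:I | bus: BusRdX
[5] P3: load  L1 | P0:I, P1:I, P2:S(29), P3:S(29) | bus: none
[6] P2: load  L2 | P0:I, P1:S(7), P2:S(7), P3:I | bus: BusRd,Flush
[7] P2: load  L0 | P0:S(10), P1:I, P2:S(10), P3:I | bus: BusRd
[8] P1: load  L1 | P0:I, P1:S(29), P2:S(29), P3:S(29) | bus: BusRd
[9] P1: store L1 := 8 | P0:I, P1:M(8), P2:I, P3:I | bus: BusRdX
[10] P0: store L1 := 5 | P0:M(5), P1:I, P2:I, P3:I | bus: BusRdX,Flush
[11] P2: load  L0 | P0:S(10), P1:I, P2:S(10), P3:I | bus: none
[12] P0: store L2 := 73 | P0:M(73), P1:I, P2:I, P3:I | bus: BusRdX
[13] P2: load  L1 | P0:S(5), P1:I, P2:S(5), P3:I | bus: BusRd,Flush
[14] P3: store L0 := 56 | P0:I, P1:I, P2:I, P3:M(56) | bus: BusRdX
[15] P1: load  L1 | P0:S(5), P1:S(5), P2:S(5), P3:I | bus: BusRd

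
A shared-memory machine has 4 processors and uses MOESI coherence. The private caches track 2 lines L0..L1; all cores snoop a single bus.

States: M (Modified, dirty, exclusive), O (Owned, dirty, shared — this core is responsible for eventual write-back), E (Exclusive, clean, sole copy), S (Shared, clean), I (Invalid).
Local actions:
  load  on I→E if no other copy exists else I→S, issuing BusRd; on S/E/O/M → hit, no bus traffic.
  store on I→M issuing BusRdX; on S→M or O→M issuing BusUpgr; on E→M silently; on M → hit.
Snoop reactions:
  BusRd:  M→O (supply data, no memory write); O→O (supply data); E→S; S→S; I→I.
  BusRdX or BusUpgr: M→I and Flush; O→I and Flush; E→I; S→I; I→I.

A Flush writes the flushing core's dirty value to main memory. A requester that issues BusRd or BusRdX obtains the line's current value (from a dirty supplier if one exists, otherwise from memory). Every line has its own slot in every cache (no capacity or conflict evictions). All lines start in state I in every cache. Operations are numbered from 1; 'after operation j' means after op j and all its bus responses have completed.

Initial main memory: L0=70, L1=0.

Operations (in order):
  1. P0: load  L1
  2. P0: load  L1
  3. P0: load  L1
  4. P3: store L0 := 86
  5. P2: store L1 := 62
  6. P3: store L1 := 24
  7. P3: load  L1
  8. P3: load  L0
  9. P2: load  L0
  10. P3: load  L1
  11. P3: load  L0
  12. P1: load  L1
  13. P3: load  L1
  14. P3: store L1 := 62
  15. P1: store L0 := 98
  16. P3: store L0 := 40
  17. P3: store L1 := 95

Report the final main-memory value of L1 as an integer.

memory[L1] = 62

  op1 P0: load  L1 → E/I/I/I on L1; bus BusRd; mem=0
  op2 P0: load  L1 → E/I/I/I on L1; bus (none); mem=0
  op3 P0: load  L1 → E/I/I/I on L1; bus (none); mem=0
  op4 P3: store L0 := 86 → I/I/I/M on L0; bus BusRdX; mem=70
  op5 P2: store L1 := 62 → I/I/M/I on L1; bus BusRdX; mem=0
  op6 P3: store L1 := 24 → I/I/I/M on L1; bus BusRdX Flush; mem=62
  op7 P3: load  L1 → I/I/I/M on L1; bus (none); mem=62
  op8 P3: load  L0 → I/I/I/M on L0; bus (none); mem=70
  op9 P2: load  L0 → I/I/S/O on L0; bus BusRd; mem=70
  op10 P3: load  L1 → I/I/I/M on L1; bus (none); mem=62
  op11 P3: load  L0 → I/I/S/O on L0; bus (none); mem=70
  op12 P1: load  L1 → I/S/I/O on L1; bus BusRd; mem=62
  op13 P3: load  L1 → I/S/I/O on L1; bus (none); mem=62
  op14 P3: store L1 := 62 → I/I/I/M on L1; bus BusUpgr; mem=62
  op15 P1: store L0 := 98 → I/M/I/I on L0; bus BusRdX Flush; mem=86
  op16 P3: store L0 := 40 → I/I/I/M on L0; bus BusRdX Flush; mem=98
  op17 P3: store L1 := 95 → I/I/I/M on L1; bus (none); mem=62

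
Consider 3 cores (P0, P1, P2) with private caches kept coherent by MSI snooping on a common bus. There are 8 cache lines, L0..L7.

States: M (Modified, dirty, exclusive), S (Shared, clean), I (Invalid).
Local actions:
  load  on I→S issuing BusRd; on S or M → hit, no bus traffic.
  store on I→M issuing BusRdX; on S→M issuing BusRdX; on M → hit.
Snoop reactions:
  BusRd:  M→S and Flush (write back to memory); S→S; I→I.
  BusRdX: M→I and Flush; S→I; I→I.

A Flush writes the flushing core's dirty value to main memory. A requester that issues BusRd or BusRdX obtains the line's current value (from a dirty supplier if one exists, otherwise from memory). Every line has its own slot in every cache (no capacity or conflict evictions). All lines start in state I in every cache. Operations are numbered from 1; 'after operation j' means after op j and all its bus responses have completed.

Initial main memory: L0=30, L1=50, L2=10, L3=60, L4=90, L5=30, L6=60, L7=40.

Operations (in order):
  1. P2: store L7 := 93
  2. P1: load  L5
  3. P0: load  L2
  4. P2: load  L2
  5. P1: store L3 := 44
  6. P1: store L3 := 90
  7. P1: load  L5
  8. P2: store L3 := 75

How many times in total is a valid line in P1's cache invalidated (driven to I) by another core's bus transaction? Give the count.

  op1 P2: store L7 := 93 → I/I/M on L7; bus BusRdX; mem=40
  op2 P1: load  L5 → I/S/I on L5; bus BusRd; mem=30
  op3 P0: load  L2 → S/I/I on L2; bus BusRd; mem=10
  op4 P2: load  L2 → S/I/S on L2; bus BusRd; mem=10
  op5 P1: store L3 := 44 → I/M/I on L3; bus BusRdX; mem=60
  op6 P1: store L3 := 90 → I/M/I on L3; bus (none); mem=60
  op7 P1: load  L5 → I/S/I on L5; bus (none); mem=30
  op8 P2: store L3 := 75 → I/I/M on L3; bus BusRdX Flush; mem=90

invalidations = 1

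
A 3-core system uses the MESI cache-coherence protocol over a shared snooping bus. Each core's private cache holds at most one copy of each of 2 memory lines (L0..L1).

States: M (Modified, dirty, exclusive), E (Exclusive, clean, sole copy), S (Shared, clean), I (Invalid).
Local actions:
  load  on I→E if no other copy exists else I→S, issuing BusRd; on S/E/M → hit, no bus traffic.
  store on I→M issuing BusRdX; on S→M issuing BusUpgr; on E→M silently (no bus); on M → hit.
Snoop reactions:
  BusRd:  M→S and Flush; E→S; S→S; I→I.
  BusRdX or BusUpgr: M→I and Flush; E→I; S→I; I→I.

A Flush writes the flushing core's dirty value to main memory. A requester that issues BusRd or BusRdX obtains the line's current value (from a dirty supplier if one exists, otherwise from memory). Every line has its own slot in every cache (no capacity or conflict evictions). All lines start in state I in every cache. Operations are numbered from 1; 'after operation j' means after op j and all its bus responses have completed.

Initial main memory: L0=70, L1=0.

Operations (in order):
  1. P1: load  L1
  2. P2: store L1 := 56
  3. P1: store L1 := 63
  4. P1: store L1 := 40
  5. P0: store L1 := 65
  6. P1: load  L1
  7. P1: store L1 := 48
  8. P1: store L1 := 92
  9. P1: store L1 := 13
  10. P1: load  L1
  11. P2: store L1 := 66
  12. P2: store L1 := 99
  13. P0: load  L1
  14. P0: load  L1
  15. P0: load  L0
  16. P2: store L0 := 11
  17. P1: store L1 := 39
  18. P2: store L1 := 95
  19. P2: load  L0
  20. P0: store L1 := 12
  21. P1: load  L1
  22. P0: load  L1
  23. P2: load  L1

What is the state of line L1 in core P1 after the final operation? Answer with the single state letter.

state = S

  op1 P1: load  L1 → I/E/I on L1; bus BusRd; mem=0
  op2 P2: store L1 := 56 → I/I/M on L1; bus BusRdX; mem=0
  op3 P1: store L1 := 63 → I/M/I on L1; bus BusRdX Flush; mem=56
  op4 P1: store L1 := 40 → I/M/I on L1; bus (none); mem=56
  op5 P0: store L1 := 65 → M/I/I on L1; bus BusRdX Flush; mem=40
  op6 P1: load  L1 → S/S/I on L1; bus BusRd Flush; mem=65
  op7 P1: store L1 := 48 → I/M/I on L1; bus BusUpgr; mem=65
  op8 P1: store L1 := 92 → I/M/I on L1; bus (none); mem=65
  op9 P1: store L1 := 13 → I/M/I on L1; bus (none); mem=65
  op10 P1: load  L1 → I/M/I on L1; bus (none); mem=65
  op11 P2: store L1 := 66 → I/I/M on L1; bus BusRdX Flush; mem=13
  op12 P2: store L1 := 99 → I/I/M on L1; bus (none); mem=13
  op13 P0: load  L1 → S/I/S on L1; bus BusRd Flush; mem=99
  op14 P0: load  L1 → S/I/S on L1; bus (none); mem=99
  op15 P0: load  L0 → E/I/I on L0; bus BusRd; mem=70
  op16 P2: store L0 := 11 → I/I/M on L0; bus BusRdX; mem=70
  op17 P1: store L1 := 39 → I/M/I on L1; bus BusRdX; mem=99
  op18 P2: store L1 := 95 → I/I/M on L1; bus BusRdX Flush; mem=39
  op19 P2: load  L0 → I/I/M on L0; bus (none); mem=70
  op20 P0: store L1 := 12 → M/I/I on L1; bus BusRdX Flush; mem=95
  op21 P1: load  L1 → S/S/I on L1; bus BusRd Flush; mem=12
  op22 P0: load  L1 → S/S/I on L1; bus (none); mem=12
  op23 P2: load  L1 → S/S/S on L1; bus BusRd; mem=12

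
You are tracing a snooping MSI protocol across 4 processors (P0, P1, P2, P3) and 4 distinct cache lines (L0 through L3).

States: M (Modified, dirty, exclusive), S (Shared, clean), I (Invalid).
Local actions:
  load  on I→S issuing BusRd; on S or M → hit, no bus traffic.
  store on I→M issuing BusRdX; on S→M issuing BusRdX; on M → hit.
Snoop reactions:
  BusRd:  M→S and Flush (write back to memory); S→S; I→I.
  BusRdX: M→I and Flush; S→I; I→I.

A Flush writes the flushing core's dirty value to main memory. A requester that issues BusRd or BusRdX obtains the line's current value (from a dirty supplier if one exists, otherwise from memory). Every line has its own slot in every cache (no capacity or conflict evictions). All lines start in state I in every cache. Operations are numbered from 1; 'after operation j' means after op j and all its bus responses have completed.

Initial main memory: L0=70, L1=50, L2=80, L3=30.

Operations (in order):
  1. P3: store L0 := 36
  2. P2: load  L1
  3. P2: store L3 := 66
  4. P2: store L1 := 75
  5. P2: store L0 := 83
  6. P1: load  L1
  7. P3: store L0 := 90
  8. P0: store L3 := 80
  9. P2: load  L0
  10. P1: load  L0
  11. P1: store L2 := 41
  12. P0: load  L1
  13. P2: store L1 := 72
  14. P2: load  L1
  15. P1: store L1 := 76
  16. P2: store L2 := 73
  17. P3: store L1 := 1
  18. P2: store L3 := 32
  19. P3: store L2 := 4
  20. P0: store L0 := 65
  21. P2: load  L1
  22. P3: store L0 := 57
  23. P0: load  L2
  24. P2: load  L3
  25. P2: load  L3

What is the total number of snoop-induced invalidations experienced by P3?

invalidations = 2

  op1 P3: store L0 := 36 → I/I/I/M on L0; bus BusRdX; mem=70
  op2 P2: load  L1 → I/I/S/I on L1; bus BusRd; mem=50
  op3 P2: store L3 := 66 → I/I/M/I on L3; bus BusRdX; mem=30
  op4 P2: store L1 := 75 → I/I/M/I on L1; bus BusRdX; mem=50
  op5 P2: store L0 := 83 → I/I/M/I on L0; bus BusRdX Flush; mem=36
  op6 P1: load  L1 → I/S/S/I on L1; bus BusRd Flush; mem=75
  op7 P3: store L0 := 90 → I/I/I/M on L0; bus BusRdX Flush; mem=83
  op8 P0: store L3 := 80 → M/I/I/I on L3; bus BusRdX Flush; mem=66
  op9 P2: load  L0 → I/I/S/S on L0; bus BusRd Flush; mem=90
  op10 P1: load  L0 → I/S/S/S on L0; bus BusRd; mem=90
  op11 P1: store L2 := 41 → I/M/I/I on L2; bus BusRdX; mem=80
  op12 P0: load  L1 → S/S/S/I on L1; bus BusRd; mem=75
  op13 P2: store L1 := 72 → I/I/M/I on L1; bus BusRdX; mem=75
  op14 P2: load  L1 → I/I/M/I on L1; bus (none); mem=75
  op15 P1: store L1 := 76 → I/M/I/I on L1; bus BusRdX Flush; mem=72
  op16 P2: store L2 := 73 → I/I/M/I on L2; bus BusRdX Flush; mem=41
  op17 P3: store L1 := 1 → I/I/I/M on L1; bus BusRdX Flush; mem=76
  op18 P2: store L3 := 32 → I/I/M/I on L3; bus BusRdX Flush; mem=80
  op19 P3: store L2 := 4 → I/I/I/M on L2; bus BusRdX Flush; mem=73
  op20 P0: store L0 := 65 → M/I/I/I on L0; bus BusRdX; mem=90
  op21 P2: load  L1 → I/I/S/S on L1; bus BusRd Flush; mem=1
  op22 P3: store L0 := 57 → I/I/I/M on L0; bus BusRdX Flush; mem=65
  op23 P0: load  L2 → S/I/I/S on L2; bus BusRd Flush; mem=4
  op24 P2: load  L3 → I/I/M/I on L3; bus (none); mem=80
  op25 P2: load  L3 → I/I/M/I on L3; bus (none); mem=80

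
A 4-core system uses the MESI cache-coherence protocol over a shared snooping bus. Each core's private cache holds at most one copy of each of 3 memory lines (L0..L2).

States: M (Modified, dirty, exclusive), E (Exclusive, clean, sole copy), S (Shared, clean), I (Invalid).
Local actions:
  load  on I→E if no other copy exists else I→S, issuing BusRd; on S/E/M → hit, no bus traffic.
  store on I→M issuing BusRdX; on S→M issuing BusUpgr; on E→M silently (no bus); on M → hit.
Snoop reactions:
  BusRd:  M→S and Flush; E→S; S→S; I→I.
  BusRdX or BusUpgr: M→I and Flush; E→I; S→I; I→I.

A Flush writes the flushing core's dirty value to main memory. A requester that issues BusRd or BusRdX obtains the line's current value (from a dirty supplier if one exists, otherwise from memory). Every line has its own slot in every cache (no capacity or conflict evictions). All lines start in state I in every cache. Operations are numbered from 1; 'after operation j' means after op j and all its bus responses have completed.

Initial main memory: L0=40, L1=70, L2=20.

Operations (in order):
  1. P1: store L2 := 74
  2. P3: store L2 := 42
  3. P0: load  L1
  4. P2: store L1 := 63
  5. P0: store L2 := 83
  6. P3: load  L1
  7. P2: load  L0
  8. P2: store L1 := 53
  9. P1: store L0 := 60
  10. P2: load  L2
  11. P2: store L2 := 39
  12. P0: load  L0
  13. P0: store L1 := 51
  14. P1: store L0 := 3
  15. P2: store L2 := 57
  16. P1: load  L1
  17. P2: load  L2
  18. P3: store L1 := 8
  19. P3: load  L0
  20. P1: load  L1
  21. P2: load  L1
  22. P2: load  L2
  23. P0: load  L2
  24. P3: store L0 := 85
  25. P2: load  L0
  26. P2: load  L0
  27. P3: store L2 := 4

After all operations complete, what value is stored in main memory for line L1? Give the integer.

  op1 P1: store L2 := 74 → I/M/I/I on L2; bus BusRdX; mem=20
  op2 P3: store L2 := 42 → I/I/I/M on L2; bus BusRdX Flush; mem=74
  op3 P0: load  L1 → E/I/I/I on L1; bus BusRd; mem=70
  op4 P2: store L1 := 63 → I/I/M/I on L1; bus BusRdX; mem=70
  op5 P0: store L2 := 83 → M/I/I/I on L2; bus BusRdX Flush; mem=42
  op6 P3: load  L1 → I/I/S/S on L1; bus BusRd Flush; mem=63
  op7 P2: load  L0 → I/I/E/I on L0; bus BusRd; mem=40
  op8 P2: store L1 := 53 → I/I/M/I on L1; bus BusUpgr; mem=63
  op9 P1: store L0 := 60 → I/M/I/I on L0; bus BusRdX; mem=40
  op10 P2: load  L2 → S/I/S/I on L2; bus BusRd Flush; mem=83
  op11 P2: store L2 := 39 → I/I/M/I on L2; bus BusUpgr; mem=83
  op12 P0: load  L0 → S/S/I/I on L0; bus BusRd Flush; mem=60
  op13 P0: store L1 := 51 → M/I/I/I on L1; bus BusRdX Flush; mem=53
  op14 P1: store L0 := 3 → I/M/I/I on L0; bus BusUpgr; mem=60
  op15 P2: store L2 := 57 → I/I/M/I on L2; bus (none); mem=83
  op16 P1: load  L1 → S/S/I/I on L1; bus BusRd Flush; mem=51
  op17 P2: load  L2 → I/I/M/I on L2; bus (none); mem=83
  op18 P3: store L1 := 8 → I/I/I/M on L1; bus BusRdX; mem=51
  op19 P3: load  L0 → I/S/I/S on L0; bus BusRd Flush; mem=3
  op20 P1: load  L1 → I/S/I/S on L1; bus BusRd Flush; mem=8
  op21 P2: load  L1 → I/S/S/S on L1; bus BusRd; mem=8
  op22 P2: load  L2 → I/I/M/I on L2; bus (none); mem=83
  op23 P0: load  L2 → S/I/S/I on L2; bus BusRd Flush; mem=57
  op24 P3: store L0 := 85 → I/I/I/M on L0; bus BusUpgr; mem=3
  op25 P2: load  L0 → I/I/S/S on L0; bus BusRd Flush; mem=85
  op26 P2: load  L0 → I/I/S/S on L0; bus (none); mem=85
  op27 P3: store L2 := 4 → I/I/I/M on L2; bus BusRdX; mem=57

memory[L1] = 8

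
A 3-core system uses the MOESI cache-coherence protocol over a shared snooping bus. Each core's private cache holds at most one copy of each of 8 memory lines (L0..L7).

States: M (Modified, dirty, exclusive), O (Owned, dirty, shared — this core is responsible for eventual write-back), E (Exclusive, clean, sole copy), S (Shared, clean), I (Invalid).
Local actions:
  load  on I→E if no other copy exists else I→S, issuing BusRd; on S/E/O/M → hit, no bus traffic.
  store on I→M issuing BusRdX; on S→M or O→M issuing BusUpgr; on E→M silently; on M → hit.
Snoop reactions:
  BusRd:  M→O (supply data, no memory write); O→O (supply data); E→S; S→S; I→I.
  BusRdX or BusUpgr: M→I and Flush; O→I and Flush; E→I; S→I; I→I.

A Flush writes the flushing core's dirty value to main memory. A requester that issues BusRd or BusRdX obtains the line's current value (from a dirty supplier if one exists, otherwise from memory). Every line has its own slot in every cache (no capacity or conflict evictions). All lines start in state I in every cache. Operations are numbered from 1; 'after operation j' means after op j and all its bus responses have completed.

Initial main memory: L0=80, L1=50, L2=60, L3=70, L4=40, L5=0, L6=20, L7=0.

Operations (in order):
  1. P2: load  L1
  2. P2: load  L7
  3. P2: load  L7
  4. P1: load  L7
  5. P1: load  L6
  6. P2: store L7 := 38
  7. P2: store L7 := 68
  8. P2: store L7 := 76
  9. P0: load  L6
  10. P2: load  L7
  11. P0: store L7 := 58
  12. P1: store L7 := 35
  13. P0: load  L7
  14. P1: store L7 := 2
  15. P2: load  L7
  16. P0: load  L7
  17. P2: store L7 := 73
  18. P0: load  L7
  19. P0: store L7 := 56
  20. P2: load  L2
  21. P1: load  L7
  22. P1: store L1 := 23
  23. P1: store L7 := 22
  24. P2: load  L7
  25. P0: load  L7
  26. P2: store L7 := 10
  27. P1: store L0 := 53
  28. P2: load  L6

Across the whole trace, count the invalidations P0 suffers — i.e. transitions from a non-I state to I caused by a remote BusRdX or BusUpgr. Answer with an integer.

1. P2: load  L1  bus=[BusRd]  L1: P0=I P1=I P2=E  mem[L1]=50
2. P2: load  L7  bus=[BusRd]  L7: P0=I P1=I P2=E  mem[L7]=0
3. P2: load  L7  bus=[-]  L7: P0=I P1=I P2=E  mem[L7]=0
4. P1: load  L7  bus=[BusRd]  L7: P0=I P1=S P2=S  mem[L7]=0
5. P1: load  L6  bus=[BusRd]  L6: P0=I P1=E P2=I  mem[L6]=20
6. P2: store L7 := 38  bus=[BusUpgr]  L7: P0=I P1=I P2=M  mem[L7]=0
7. P2: store L7 := 68  bus=[-]  L7: P0=I P1=I P2=M  mem[L7]=0
8. P2: store L7 := 76  bus=[-]  L7: P0=I P1=I P2=M  mem[L7]=0
9. P0: load  L6  bus=[BusRd]  L6: P0=S P1=S P2=I  mem[L6]=20
10. P2: load  L7  bus=[-]  L7: P0=I P1=I P2=M  mem[L7]=0
11. P0: store L7 := 58  bus=[BusRdX,Flush]  L7: P0=M P1=I P2=I  mem[L7]=76
12. P1: store L7 := 35  bus=[BusRdX,Flush]  L7: P0=I P1=M P2=I  mem[L7]=58
13. P0: load  L7  bus=[BusRd]  L7: P0=S P1=O P2=I  mem[L7]=58
14. P1: store L7 := 2  bus=[BusUpgr]  L7: P0=I P1=M P2=I  mem[L7]=58
15. P2: load  L7  bus=[BusRd]  L7: P0=I P1=O P2=S  mem[L7]=58
16. P0: load  L7  bus=[BusRd]  L7: P0=S P1=O P2=S  mem[L7]=58
17. P2: store L7 := 73  bus=[BusUpgr,Flush]  L7: P0=I P1=I P2=M  mem[L7]=2
18. P0: load  L7  bus=[BusRd]  L7: P0=S P1=I P2=O  mem[L7]=2
19. P0: store L7 := 56  bus=[BusUpgr,Flush]  L7: P0=M P1=I P2=I  mem[L7]=73
20. P2: load  L2  bus=[BusRd]  L2: P0=I P1=I P2=E  mem[L2]=60
21. P1: load  L7  bus=[BusRd]  L7: P0=O P1=S P2=I  mem[L7]=73
22. P1: store L1 := 23  bus=[BusRdX]  L1: P0=I P1=M P2=I  mem[L1]=50
23. P1: store L7 := 22  bus=[BusUpgr,Flush]  L7: P0=I P1=M P2=I  mem[L7]=56
24. P2: load  L7  bus=[BusRd]  L7: P0=I P1=O P2=S  mem[L7]=56
25. P0: load  L7  bus=[BusRd]  L7: P0=S P1=O P2=S  mem[L7]=56
26. P2: store L7 := 10  bus=[BusUpgr,Flush]  L7: P0=I P1=I P2=M  mem[L7]=22
27. P1: store L0 := 53  bus=[BusRdX]  L0: P0=I P1=M P2=I  mem[L0]=80
28. P2: load  L6  bus=[BusRd]  L6: P0=S P1=S P2=S  mem[L6]=20

invalidations = 5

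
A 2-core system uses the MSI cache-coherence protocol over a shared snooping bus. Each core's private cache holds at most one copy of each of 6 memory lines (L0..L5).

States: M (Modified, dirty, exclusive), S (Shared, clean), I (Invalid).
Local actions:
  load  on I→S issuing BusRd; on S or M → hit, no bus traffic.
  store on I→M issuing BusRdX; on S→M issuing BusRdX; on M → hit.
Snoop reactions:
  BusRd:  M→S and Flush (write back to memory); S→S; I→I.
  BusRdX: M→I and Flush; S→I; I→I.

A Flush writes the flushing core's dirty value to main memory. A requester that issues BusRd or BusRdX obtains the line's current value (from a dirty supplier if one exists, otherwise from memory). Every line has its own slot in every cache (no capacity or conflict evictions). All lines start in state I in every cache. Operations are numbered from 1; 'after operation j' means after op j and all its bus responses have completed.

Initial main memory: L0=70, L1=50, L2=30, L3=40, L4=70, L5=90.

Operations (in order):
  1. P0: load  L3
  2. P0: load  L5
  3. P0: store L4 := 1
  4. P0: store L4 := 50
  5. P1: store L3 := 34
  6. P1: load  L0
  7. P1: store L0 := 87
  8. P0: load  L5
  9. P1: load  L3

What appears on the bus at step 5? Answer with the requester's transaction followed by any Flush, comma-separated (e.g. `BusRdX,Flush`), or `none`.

1. P0: load  L3  bus=[BusRd]  L3: P0=S P1=I  mem[L3]=40
2. P0: load  L5  bus=[BusRd]  L5: P0=S P1=I  mem[L5]=90
3. P0: store L4 := 1  bus=[BusRdX]  L4: P0=M P1=I  mem[L4]=70
4. P0: store L4 := 50  bus=[-]  L4: P0=M P1=I  mem[L4]=70
5. P1: store L3 := 34  bus=[BusRdX]  L3: P0=I P1=M  mem[L3]=40
6. P1: load  L0  bus=[BusRd]  L0: P0=I P1=S  mem[L0]=70
7. P1: store L0 := 87  bus=[BusRdX]  L0: P0=I P1=M  mem[L0]=70
8. P0: load  L5  bus=[-]  L5: P0=S P1=I  mem[L5]=90
9. P1: load  L3  bus=[-]  L3: P0=I P1=M  mem[L3]=40

bus = BusRdX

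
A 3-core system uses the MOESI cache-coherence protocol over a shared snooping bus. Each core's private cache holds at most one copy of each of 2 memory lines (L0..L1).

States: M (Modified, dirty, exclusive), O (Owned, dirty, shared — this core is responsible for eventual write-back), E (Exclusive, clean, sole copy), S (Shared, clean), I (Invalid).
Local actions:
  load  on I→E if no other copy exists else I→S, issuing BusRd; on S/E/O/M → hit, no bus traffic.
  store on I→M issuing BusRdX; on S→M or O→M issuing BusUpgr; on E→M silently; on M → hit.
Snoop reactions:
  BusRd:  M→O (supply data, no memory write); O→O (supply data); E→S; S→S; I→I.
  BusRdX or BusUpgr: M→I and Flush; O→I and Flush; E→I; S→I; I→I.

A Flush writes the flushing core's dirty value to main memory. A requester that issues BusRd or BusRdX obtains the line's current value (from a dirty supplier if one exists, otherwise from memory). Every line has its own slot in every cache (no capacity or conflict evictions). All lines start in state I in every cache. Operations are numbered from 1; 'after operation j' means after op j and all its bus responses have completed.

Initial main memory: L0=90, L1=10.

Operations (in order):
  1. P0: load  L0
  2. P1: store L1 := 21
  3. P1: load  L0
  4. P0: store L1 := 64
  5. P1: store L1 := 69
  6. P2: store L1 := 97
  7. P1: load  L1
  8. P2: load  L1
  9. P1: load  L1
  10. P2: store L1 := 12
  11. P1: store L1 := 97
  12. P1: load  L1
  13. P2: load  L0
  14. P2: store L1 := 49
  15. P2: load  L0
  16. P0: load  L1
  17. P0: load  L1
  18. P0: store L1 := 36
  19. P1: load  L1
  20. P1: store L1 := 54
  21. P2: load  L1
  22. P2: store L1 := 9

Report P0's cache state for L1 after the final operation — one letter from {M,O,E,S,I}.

state = I

[1] P0: load  L0 | P0:E(90), P1:I, P2:I | bus: BusRd
[2] P1: store L1 := 21 | P0:I, P1:M(21), P2:I | bus: BusRdX
[3] P1: load  L0 | P0:S(90), P1:S(90), P2:I | bus: BusRd
[4] P0: store L1 := 64 | P0:M(64), P1:I, P2:I | bus: BusRdX,Flush
[5] P1: store L1 := 69 | P0:I, P1:M(69), P2:I | bus: BusRdX,Flush
[6] P2: store L1 := 97 | P0:I, P1:I, P2:M(97) | bus: BusRdX,Flush
[7] P1: load  L1 | P0:I, P1:S(97), P2:O(97) | bus: BusRd
[8] P2: load  L1 | P0:I, P1:S(97), P2:O(97) | bus: none
[9] P1: load  L1 | P0:I, P1:S(97), P2:O(97) | bus: none
[10] P2: store L1 := 12 | P0:I, P1:I, P2:M(12) | bus: BusUpgr
[11] P1: store L1 := 97 | P0:I, P1:M(97), P2:I | bus: BusRdX,Flush
[12] P1: load  L1 | P0:I, P1:M(97), P2:I | bus: none
[13] P2: load  L0 | P0:S(90), P1:S(90), P2:S(90) | bus: BusRd
[14] P2: store L1 := 49 | P0:I, P1:I, P2:M(49) | bus: BusRdX,Flush
[15] P2: load  L0 | P0:S(90), P1:S(90), P2:S(90) | bus: none
[16] P0: load  L1 | P0:S(49), P1:I, P2:O(49) | bus: BusRd
[17] P0: load  L1 | P0:S(49), P1:I, P2:O(49) | bus: none
[18] P0: store L1 := 36 | P0:M(36), P1:I, P2:I | bus: BusUpgr,Flush
[19] P1: load  L1 | P0:O(36), P1:S(36), P2:I | bus: BusRd
[20] P1: store L1 := 54 | P0:I, P1:M(54), P2:I | bus: BusUpgr,Flush
[21] P2: load  L1 | P0:I, P1:O(54), P2:S(54) | bus: BusRd
[22] P2: store L1 := 9 | P0:I, P1:I, P2:M(9) | bus: BusUpgr,Flush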